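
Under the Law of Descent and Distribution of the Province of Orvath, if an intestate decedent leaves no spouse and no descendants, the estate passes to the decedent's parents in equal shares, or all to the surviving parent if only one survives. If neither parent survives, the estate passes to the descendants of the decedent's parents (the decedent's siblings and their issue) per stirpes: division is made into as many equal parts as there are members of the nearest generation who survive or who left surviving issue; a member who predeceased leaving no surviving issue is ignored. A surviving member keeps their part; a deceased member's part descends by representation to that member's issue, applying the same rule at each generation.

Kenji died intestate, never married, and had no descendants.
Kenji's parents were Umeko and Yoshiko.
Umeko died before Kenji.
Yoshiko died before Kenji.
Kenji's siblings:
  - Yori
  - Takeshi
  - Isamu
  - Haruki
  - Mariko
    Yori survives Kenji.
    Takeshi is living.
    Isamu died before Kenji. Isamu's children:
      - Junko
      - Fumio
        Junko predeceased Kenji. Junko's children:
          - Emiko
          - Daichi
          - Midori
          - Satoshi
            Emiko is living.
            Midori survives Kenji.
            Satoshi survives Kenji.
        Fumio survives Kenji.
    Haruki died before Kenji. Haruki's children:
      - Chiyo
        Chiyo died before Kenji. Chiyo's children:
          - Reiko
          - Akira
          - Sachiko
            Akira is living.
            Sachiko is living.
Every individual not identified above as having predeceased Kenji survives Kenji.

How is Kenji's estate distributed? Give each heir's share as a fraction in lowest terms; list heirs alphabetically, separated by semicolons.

Neither parent survives and there are no descendants, so the estate passes to Kenji's siblings and their issue per stirpes.
The estate is divided into 5 equal shares of 1/5 among Yori, Takeshi, Isamu, Haruki, Mariko.
Yori is living and takes 1/5.
Takeshi is living and takes 1/5.
Isamu predeceased; the 1/5 allotted to Isamu's branch passes to Isamu's issue by representation.
The 1/5 is divided into 2 equal shares of 1/10 among Junko, Fumio.
Junko predeceased; the 1/10 allotted to Junko's branch passes to Junko's issue by representation.
The 1/10 is divided into 4 equal shares of 1/40 among Emiko, Daichi, Midori, Satoshi.
Emiko is living and takes 1/40.
Daichi is living and takes 1/40.
Midori is living and takes 1/40.
Satoshi is living and takes 1/40.
Fumio is living and takes 1/10.
Haruki predeceased; the 1/5 allotted to Haruki's branch passes to Haruki's issue by representation.
Chiyo's line is the sole branch at this level, so the full 1/5 passes to Chiyo's issue by representation.
The 1/5 is divided into 3 equal shares of 1/15 among Reiko, Akira, Sachiko.
Reiko is living and takes 1/15.
Akira is living and takes 1/15.
Sachiko is living and takes 1/15.
Mariko is living and takes 1/5.

Akira 1/15; Daichi 1/40; Emiko 1/40; Fumio 1/10; Mariko 1/5; Midori 1/40; Reiko 1/15; Sachiko 1/15; Satoshi 1/40; Takeshi 1/5; Yori 1/5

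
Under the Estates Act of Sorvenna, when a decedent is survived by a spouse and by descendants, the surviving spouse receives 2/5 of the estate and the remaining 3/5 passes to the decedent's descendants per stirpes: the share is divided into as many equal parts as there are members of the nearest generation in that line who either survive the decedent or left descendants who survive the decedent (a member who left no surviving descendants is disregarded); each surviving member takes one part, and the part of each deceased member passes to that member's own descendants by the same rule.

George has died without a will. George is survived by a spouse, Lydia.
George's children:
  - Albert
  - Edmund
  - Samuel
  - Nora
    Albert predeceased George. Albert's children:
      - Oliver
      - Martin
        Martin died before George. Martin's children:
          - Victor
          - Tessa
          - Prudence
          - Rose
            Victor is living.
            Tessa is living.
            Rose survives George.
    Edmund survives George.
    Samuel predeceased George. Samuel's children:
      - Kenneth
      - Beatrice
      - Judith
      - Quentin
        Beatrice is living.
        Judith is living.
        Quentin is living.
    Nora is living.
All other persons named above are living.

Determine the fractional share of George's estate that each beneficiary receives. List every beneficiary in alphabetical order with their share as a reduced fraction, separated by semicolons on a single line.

Lydia, as surviving spouse, takes 2/5.
The remaining 3/5 passes to George's descendants per stirpes.
The 3/5 is divided into 4 equal shares of 3/20 among Albert, Edmund, Samuel, Nora.
Albert predeceased; the 3/20 allotted to Albert's branch passes to Albert's issue by representation.
The 3/20 is divided into 2 equal shares of 3/40 among Oliver, Martin.
Oliver is living and takes 3/40.
Martin predeceased; the 3/40 allotted to Martin's branch passes to Martin's issue by representation.
The 3/40 is divided into 4 equal shares of 3/160 among Victor, Tessa, Prudence, Rose.
Victor is living and takes 3/160.
Tessa is living and takes 3/160.
Prudence is living and takes 3/160.
Rose is living and takes 3/160.
Edmund is living and takes 3/20.
Samuel predeceased; the 3/20 allotted to Samuel's branch passes to Samuel's issue by representation.
The 3/20 is divided into 4 equal shares of 3/80 among Kenneth, Beatrice, Judith, Quentin.
Kenneth is living and takes 3/80.
Beatrice is living and takes 3/80.
Judith is living and takes 3/80.
Quentin is living and takes 3/80.
Nora is living and takes 3/20.

Beatrice 3/80; Edmund 3/20; Judith 3/80; Kenneth 3/80; Lydia 2/5; Nora 3/20; Oliver 3/40; Prudence 3/160; Quentin 3/80; Rose 3/160; Tessa 3/160; Victor 3/160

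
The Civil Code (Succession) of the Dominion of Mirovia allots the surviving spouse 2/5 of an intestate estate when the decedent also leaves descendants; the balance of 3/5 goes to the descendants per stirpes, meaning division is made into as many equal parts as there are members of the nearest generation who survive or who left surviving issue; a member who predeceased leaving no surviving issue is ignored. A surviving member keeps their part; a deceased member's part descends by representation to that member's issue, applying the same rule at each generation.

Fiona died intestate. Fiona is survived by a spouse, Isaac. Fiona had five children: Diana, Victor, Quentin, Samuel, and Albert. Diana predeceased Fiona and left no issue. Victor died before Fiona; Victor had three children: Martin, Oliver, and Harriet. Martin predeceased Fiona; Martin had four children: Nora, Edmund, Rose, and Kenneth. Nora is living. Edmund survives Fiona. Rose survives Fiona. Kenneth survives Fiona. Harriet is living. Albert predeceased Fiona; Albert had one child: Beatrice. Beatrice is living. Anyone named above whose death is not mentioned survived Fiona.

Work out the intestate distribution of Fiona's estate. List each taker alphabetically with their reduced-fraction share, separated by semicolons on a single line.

Isaac, as surviving spouse, takes 2/5.
The remaining 3/5 passes to Fiona's descendants per stirpes.
Diana left no surviving issue, so that branch lapses and is disregarded.
The 3/5 is divided into 4 equal shares of 3/20 among Victor, Quentin, Samuel, Albert.
Victor predeceased; the 3/20 allotted to Victor's branch passes to Victor's issue by representation.
The 3/20 is divided into 3 equal shares of 1/20 among Martin, Oliver, Harriet.
Martin predeceased; the 1/20 allotted to Martin's branch passes to Martin's issue by representation.
The 1/20 is divided into 4 equal shares of 1/80 among Nora, Edmund, Rose, Kenneth.
Nora is living and takes 1/80.
Edmund is living and takes 1/80.
Rose is living and takes 1/80.
Kenneth is living and takes 1/80.
Oliver is living and takes 1/20.
Harriet is living and takes 1/20.
Quentin is living and takes 3/20.
Samuel is living and takes 3/20.
Albert predeceased; the 3/20 allotted to Albert's branch passes to Albert's issue by representation.
Beatrice is the sole taker at this level and receives the full 3/20.

Beatrice 3/20; Edmund 1/80; Harriet 1/20; Isaac 2/5; Kenneth 1/80; Nora 1/80; Oliver 1/20; Quentin 3/20; Rose 1/80; Samuel 3/20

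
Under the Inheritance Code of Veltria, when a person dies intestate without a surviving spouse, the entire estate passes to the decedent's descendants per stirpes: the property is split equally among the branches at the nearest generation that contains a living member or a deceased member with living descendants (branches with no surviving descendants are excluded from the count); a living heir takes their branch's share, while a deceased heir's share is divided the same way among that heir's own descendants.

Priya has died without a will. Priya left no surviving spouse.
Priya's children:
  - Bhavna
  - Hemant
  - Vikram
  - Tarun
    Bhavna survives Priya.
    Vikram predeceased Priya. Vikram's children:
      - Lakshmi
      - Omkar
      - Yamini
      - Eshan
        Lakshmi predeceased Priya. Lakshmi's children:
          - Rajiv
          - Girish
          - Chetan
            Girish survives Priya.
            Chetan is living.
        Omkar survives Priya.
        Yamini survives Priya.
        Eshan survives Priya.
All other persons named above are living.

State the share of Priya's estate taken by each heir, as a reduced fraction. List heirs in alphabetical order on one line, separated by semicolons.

Bhavna 1/4; Chetan 1/48; Eshan 1/16; Girish 1/48; Hemant 1/4; Omkar 1/16; Rajiv 1/48; Tarun 1/4; Yamini 1/16

There is no surviving spouse, so the entire estate passes to Priya's descendants per stirpes.
The estate is divided into 4 equal shares of 1/4 among Bhavna, Hemant, Vikram, Tarun.
Bhavna is living and takes 1/4.
Hemant is living and takes 1/4.
Vikram predeceased; the 1/4 allotted to Vikram's branch passes to Vikram's issue by representation.
The 1/4 is divided into 4 equal shares of 1/16 among Lakshmi, Omkar, Yamini, Eshan.
Lakshmi predeceased; the 1/16 allotted to Lakshmi's branch passes to Lakshmi's issue by representation.
The 1/16 is divided into 3 equal shares of 1/48 among Rajiv, Girish, Chetan.
Rajiv is living and takes 1/48.
Girish is living and takes 1/48.
Chetan is living and takes 1/48.
Omkar is living and takes 1/16.
Yamini is living and takes 1/16.
Eshan is living and takes 1/16.
Tarun is living and takes 1/4.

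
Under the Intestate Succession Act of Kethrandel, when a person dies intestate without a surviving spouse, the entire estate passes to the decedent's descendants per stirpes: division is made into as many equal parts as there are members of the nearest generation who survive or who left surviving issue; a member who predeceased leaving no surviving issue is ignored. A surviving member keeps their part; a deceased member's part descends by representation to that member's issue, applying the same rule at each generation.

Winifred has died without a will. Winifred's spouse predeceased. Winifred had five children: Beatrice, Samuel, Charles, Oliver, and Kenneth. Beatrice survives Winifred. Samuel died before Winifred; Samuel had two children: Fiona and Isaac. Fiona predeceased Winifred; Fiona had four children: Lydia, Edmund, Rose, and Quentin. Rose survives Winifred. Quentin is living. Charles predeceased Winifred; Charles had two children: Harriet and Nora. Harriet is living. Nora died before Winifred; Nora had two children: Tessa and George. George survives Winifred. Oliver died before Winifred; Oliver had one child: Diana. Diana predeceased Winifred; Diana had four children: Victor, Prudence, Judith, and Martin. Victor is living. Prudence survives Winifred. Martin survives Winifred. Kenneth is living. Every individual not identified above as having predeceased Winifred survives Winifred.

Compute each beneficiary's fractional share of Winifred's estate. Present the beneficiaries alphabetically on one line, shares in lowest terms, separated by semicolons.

Beatrice 1/5; Edmund 1/40; George 1/20; Harriet 1/10; Isaac 1/10; Judith 1/20; Kenneth 1/5; Lydia 1/40; Martin 1/20; Prudence 1/20; Quentin 1/40; Rose 1/40; Tessa 1/20; Victor 1/20

There is no surviving spouse, so the entire estate passes to Winifred's descendants per stirpes.
The estate is divided into 5 equal shares of 1/5 among Beatrice, Samuel, Charles, Oliver, Kenneth.
Beatrice is living and takes 1/5.
Samuel predeceased; the 1/5 allotted to Samuel's branch passes to Samuel's issue by representation.
The 1/5 is divided into 2 equal shares of 1/10 among Fiona, Isaac.
Fiona predeceased; the 1/10 allotted to Fiona's branch passes to Fiona's issue by representation.
The 1/10 is divided into 4 equal shares of 1/40 among Lydia, Edmund, Rose, Quentin.
Lydia is living and takes 1/40.
Edmund is living and takes 1/40.
Rose is living and takes 1/40.
Quentin is living and takes 1/40.
Isaac is living and takes 1/10.
Charles predeceased; the 1/5 allotted to Charles's branch passes to Charles's issue by representation.
The 1/5 is divided into 2 equal shares of 1/10 among Harriet, Nora.
Harriet is living and takes 1/10.
Nora predeceased; the 1/10 allotted to Nora's branch passes to Nora's issue by representation.
The 1/10 is divided into 2 equal shares of 1/20 among Tessa, George.
Tessa is living and takes 1/20.
George is living and takes 1/20.
Oliver predeceased; the 1/5 allotted to Oliver's branch passes to Oliver's issue by representation.
Diana's line is the sole branch at this level, so the full 1/5 passes to Diana's issue by representation.
The 1/5 is divided into 4 equal shares of 1/20 among Victor, Prudence, Judith, Martin.
Victor is living and takes 1/20.
Prudence is living and takes 1/20.
Judith is living and takes 1/20.
Martin is living and takes 1/20.
Kenneth is living and takes 1/5.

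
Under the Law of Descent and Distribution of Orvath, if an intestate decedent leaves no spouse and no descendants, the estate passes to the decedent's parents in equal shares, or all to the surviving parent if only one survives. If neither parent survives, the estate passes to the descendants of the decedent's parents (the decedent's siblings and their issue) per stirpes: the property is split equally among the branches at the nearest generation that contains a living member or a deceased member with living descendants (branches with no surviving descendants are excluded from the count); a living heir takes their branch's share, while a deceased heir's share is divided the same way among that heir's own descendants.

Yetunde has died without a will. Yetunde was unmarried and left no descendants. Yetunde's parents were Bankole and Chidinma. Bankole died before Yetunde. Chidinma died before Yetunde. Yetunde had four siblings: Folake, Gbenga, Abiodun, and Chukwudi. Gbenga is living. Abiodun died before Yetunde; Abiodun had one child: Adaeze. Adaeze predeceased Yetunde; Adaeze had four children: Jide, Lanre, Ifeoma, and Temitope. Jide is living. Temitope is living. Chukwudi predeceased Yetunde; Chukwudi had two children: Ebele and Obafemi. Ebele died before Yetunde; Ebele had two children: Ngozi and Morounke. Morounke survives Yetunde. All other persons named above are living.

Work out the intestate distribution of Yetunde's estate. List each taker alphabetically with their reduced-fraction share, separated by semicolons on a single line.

Folake 1/4; Gbenga 1/4; Ifeoma 1/16; Jide 1/16; Lanre 1/16; Morounke 1/16; Ngozi 1/16; Obafemi 1/8; Temitope 1/16

Neither parent survives and there are no descendants, so the estate passes to Yetunde's siblings and their issue per stirpes.
The estate is divided into 4 equal shares of 1/4 among Folake, Gbenga, Abiodun, Chukwudi.
Folake is living and takes 1/4.
Gbenga is living and takes 1/4.
Abiodun predeceased; the 1/4 allotted to Abiodun's branch passes to Abiodun's issue by representation.
Adaeze's line is the sole branch at this level, so the full 1/4 passes to Adaeze's issue by representation.
The 1/4 is divided into 4 equal shares of 1/16 among Jide, Lanre, Ifeoma, Temitope.
Jide is living and takes 1/16.
Lanre is living and takes 1/16.
Ifeoma is living and takes 1/16.
Temitope is living and takes 1/16.
Chukwudi predeceased; the 1/4 allotted to Chukwudi's branch passes to Chukwudi's issue by representation.
The 1/4 is divided into 2 equal shares of 1/8 among Ebele, Obafemi.
Ebele predeceased; the 1/8 allotted to Ebele's branch passes to Ebele's issue by representation.
The 1/8 is divided into 2 equal shares of 1/16 among Ngozi, Morounke.
Ngozi is living and takes 1/16.
Morounke is living and takes 1/16.
Obafemi is living and takes 1/8.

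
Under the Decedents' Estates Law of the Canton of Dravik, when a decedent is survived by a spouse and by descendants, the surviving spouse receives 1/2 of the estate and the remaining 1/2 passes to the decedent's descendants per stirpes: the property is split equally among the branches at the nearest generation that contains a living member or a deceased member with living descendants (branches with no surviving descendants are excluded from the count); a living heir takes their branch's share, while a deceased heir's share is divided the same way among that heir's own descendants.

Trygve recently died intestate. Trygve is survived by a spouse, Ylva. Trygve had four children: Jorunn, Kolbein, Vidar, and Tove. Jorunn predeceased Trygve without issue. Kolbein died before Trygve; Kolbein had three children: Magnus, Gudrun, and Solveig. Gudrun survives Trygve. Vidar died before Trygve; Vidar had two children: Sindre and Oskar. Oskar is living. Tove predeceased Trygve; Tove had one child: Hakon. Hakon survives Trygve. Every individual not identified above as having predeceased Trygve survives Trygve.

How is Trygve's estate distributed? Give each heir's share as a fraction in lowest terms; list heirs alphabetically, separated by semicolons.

Gudrun 1/18; Hakon 1/6; Magnus 1/18; Oskar 1/12; Sindre 1/12; Solveig 1/18; Ylva 1/2

Ylva, as surviving spouse, takes 1/2.
The remaining 1/2 passes to Trygve's descendants per stirpes.
Jorunn left no surviving issue, so that branch lapses and is disregarded.
The 1/2 is divided into 3 equal shares of 1/6 among Kolbein, Vidar, Tove.
Kolbein predeceased; the 1/6 allotted to Kolbein's branch passes to Kolbein's issue by representation.
The 1/6 is divided into 3 equal shares of 1/18 among Magnus, Gudrun, Solveig.
Magnus is living and takes 1/18.
Gudrun is living and takes 1/18.
Solveig is living and takes 1/18.
Vidar predeceased; the 1/6 allotted to Vidar's branch passes to Vidar's issue by representation.
The 1/6 is divided into 2 equal shares of 1/12 among Sindre, Oskar.
Sindre is living and takes 1/12.
Oskar is living and takes 1/12.
Tove predeceased; the 1/6 allotted to Tove's branch passes to Tove's issue by representation.
Hakon is the sole taker at this level and receives the full 1/6.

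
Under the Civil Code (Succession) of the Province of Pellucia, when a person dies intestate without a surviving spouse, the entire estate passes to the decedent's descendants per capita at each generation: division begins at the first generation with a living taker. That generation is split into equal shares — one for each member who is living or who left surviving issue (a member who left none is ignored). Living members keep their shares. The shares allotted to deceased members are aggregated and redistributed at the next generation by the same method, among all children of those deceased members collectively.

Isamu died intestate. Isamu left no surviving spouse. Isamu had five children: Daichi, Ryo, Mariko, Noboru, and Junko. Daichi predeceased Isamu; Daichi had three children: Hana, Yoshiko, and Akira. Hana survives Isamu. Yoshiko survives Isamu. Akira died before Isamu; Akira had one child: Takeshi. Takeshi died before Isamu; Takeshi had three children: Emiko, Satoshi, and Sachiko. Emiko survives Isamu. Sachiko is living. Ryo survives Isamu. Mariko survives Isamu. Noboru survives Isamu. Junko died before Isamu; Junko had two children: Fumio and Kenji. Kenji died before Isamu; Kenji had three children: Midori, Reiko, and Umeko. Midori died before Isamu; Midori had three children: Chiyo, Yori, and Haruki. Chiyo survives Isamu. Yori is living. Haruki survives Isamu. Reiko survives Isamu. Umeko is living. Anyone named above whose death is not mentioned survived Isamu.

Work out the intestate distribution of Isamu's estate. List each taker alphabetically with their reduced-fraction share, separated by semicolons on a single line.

There is no surviving spouse, so the entire estate passes to Isamu's descendants per capita at each generation.
At generation 1 (Daichi, Ryo, Mariko, Noboru, Junko) there are 5 shares of (1)/5 = 1/5 each.
Living: Ryo, Mariko, and Noboru — each takes 1/5.
Deceased: Daichi and Junko. Their combined 2/5 is pooled and carried to generation 2.
At generation 2 (Hana, Yoshiko, Akira, Fumio, Kenji) there are 5 shares of (2/5)/5 = 2/25 each.
Living: Hana, Yoshiko, and Fumio — each takes 2/25.
Deceased: Akira and Kenji. Their combined 4/25 is pooled and carried to generation 3.
At generation 3 (Takeshi, Midori, Reiko, Umeko) there are 4 shares of (4/25)/4 = 1/25 each.
Living: Reiko and Umeko — each takes 1/25.
Deceased: Takeshi and Midori. Their combined 2/25 is pooled and carried to generation 4.
At generation 4 (Emiko, Satoshi, Sachiko, Chiyo, Yori, Haruki) there are 6 shares of (2/25)/6 = 1/75 each.
Living: Emiko, Satoshi, Sachiko, Chiyo, Yori, and Haruki — each takes 1/75.

Chiyo 1/75; Emiko 1/75; Fumio 2/25; Hana 2/25; Haruki 1/75; Mariko 1/5; Noboru 1/5; Reiko 1/25; Ryo 1/5; Sachiko 1/75; Satoshi 1/75; Umeko 1/25; Yori 1/75; Yoshiko 2/25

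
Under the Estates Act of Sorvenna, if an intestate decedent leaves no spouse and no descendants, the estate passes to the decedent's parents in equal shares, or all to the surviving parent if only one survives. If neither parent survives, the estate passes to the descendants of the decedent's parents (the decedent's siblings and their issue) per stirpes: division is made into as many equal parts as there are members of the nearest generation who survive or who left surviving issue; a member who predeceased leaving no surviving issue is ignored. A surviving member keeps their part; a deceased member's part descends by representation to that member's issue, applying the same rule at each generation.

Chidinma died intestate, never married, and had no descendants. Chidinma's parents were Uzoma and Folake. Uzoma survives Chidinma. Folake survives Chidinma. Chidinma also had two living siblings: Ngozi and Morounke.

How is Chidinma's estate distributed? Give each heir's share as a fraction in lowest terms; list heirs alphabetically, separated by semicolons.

Both parents survive, so Uzoma and Folake each take 1/2. The siblings take nothing because a surviving parent has priority.

Folake 1/2; Uzoma 1/2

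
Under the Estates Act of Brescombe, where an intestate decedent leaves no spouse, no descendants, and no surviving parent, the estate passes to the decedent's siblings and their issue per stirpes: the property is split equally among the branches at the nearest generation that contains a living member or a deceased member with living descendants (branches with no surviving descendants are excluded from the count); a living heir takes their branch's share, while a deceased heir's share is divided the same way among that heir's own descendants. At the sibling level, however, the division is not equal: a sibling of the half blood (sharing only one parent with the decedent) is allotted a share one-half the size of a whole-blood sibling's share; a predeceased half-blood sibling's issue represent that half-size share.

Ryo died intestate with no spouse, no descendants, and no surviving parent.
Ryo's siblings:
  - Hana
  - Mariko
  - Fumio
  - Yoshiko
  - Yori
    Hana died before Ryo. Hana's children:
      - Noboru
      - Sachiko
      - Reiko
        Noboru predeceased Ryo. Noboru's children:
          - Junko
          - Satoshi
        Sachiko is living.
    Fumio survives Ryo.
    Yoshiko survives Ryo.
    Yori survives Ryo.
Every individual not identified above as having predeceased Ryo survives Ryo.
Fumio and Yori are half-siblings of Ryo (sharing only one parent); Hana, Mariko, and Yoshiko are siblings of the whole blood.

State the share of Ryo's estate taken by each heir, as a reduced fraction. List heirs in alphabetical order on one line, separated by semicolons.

Fumio 1/8; Junko 1/24; Mariko 1/4; Reiko 1/12; Sachiko 1/12; Satoshi 1/24; Yori 1/8; Yoshiko 1/4

No spouse, descendants, or parent survives, so the estate passes to Ryo's siblings per stirpes.
Half-blood siblings count for one-half the weight of whole-blood siblings at the initial division.
Dividing 1 in proportion to weights (total weight 4): Hana (weight 1) → 1/4; Mariko (weight 1) → 1/4; Fumio (weight 1/2) → 1/8; Yoshiko (weight 1) → 1/4; Yori (weight 1/2) → 1/8.
Hana predeceased; the 1/4 allotted to Hana's branch passes to Hana's issue by representation.
The 1/4 is divided into 3 equal shares of 1/12 among Noboru, Sachiko, Reiko.
Noboru predeceased; the 1/12 allotted to Noboru's branch passes to Noboru's issue by representation.
The 1/12 is divided into 2 equal shares of 1/24 among Junko, Satoshi.
Junko is living and takes 1/24.
Satoshi is living and takes 1/24.
Sachiko is living and takes 1/12.
Reiko is living and takes 1/12.
Mariko is living and takes 1/4.
Fumio is living and takes 1/8.
Yoshiko is living and takes 1/4.
Yori is living and takes 1/8.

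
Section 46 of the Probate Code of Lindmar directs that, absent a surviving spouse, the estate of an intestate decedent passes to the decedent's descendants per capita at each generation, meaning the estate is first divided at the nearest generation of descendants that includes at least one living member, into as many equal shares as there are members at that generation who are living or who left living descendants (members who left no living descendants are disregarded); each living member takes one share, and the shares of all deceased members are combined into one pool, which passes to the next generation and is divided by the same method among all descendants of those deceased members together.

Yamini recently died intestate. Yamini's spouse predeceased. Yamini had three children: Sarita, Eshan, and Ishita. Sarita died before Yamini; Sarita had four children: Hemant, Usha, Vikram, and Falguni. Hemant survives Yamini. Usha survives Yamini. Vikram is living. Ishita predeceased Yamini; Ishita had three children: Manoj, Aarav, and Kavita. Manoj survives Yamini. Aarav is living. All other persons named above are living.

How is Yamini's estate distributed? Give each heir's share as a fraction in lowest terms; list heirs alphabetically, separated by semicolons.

Aarav 2/21; Eshan 1/3; Falguni 2/21; Hemant 2/21; Kavita 2/21; Manoj 2/21; Usha 2/21; Vikram 2/21

There is no surviving spouse, so the entire estate passes to Yamini's descendants per capita at each generation.
At generation 1 (Sarita, Eshan, Ishita) there are 3 shares of (1)/3 = 1/3 each.
Living: Eshan — each takes 1/3.
Deceased: Sarita and Ishita. Their combined 2/3 is pooled and carried to generation 2.
At generation 2 (Hemant, Usha, Vikram, Falguni, Manoj, Aarav, Kavita) there are 7 shares of (2/3)/7 = 2/21 each.
Living: Hemant, Usha, Vikram, Falguni, Manoj, Aarav, and Kavita — each takes 2/21.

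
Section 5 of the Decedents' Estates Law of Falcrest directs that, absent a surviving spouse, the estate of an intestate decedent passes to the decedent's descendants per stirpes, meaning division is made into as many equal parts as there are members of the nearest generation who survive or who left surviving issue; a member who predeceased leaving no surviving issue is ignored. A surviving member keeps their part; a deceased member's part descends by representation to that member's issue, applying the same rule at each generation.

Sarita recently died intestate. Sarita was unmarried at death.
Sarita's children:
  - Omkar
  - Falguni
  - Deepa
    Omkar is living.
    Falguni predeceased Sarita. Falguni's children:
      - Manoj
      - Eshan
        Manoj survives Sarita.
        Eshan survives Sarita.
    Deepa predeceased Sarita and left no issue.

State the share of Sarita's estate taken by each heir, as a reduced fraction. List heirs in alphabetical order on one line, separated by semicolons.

Eshan 1/4; Manoj 1/4; Omkar 1/2

There is no surviving spouse, so the entire estate passes to Sarita's descendants per stirpes.
Deepa left no surviving issue, so that branch lapses and is disregarded.
The estate is divided into 2 equal shares of 1/2 among Omkar, Falguni.
Omkar is living and takes 1/2.
Falguni predeceased; the 1/2 allotted to Falguni's branch passes to Falguni's issue by representation.
The 1/2 is divided into 2 equal shares of 1/4 among Manoj, Eshan.
Manoj is living and takes 1/4.
Eshan is living and takes 1/4.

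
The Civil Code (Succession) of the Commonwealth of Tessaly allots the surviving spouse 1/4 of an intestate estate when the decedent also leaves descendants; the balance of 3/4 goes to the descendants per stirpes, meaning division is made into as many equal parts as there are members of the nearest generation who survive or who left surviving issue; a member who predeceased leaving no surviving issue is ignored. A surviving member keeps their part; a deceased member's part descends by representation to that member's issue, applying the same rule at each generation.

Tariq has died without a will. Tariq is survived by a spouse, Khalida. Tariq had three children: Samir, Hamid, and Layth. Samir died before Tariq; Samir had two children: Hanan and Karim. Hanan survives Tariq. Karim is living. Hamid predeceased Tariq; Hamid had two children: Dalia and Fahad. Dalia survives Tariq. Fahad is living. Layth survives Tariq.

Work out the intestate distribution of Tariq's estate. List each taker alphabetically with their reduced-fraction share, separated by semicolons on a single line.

Dalia 1/8; Fahad 1/8; Hanan 1/8; Karim 1/8; Khalida 1/4; Layth 1/4

Khalida, as surviving spouse, takes 1/4.
The remaining 3/4 passes to Tariq's descendants per stirpes.
The 3/4 is divided into 3 equal shares of 1/4 among Samir, Hamid, Layth.
Samir predeceased; the 1/4 allotted to Samir's branch passes to Samir's issue by representation.
The 1/4 is divided into 2 equal shares of 1/8 among Hanan, Karim.
Hanan is living and takes 1/8.
Karim is living and takes 1/8.
Hamid predeceased; the 1/4 allotted to Hamid's branch passes to Hamid's issue by representation.
The 1/4 is divided into 2 equal shares of 1/8 among Dalia, Fahad.
Dalia is living and takes 1/8.
Fahad is living and takes 1/8.
Layth is living and takes 1/4.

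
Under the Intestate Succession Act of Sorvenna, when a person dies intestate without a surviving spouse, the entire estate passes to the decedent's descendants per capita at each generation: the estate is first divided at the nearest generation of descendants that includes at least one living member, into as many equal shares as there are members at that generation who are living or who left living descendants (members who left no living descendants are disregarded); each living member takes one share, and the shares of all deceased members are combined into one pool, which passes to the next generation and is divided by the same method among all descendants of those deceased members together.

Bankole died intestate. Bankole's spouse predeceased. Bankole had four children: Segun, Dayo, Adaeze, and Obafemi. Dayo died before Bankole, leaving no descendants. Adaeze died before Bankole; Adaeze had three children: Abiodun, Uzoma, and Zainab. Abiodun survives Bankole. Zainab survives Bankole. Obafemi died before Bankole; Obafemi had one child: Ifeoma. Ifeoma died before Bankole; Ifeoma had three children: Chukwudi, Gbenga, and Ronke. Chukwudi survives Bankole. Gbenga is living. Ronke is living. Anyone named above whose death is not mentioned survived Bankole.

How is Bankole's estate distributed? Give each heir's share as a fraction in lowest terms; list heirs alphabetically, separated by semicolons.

There is no surviving spouse, so the entire estate passes to Bankole's descendants per capita at each generation.
At generation 1 (Segun, Adaeze, Obafemi) there are 3 shares of (1)/3 = 1/3 each.
Living: Segun — each takes 1/3.
Deceased: Adaeze and Obafemi. Their combined 2/3 is pooled and carried to generation 2.
At generation 2 (Abiodun, Uzoma, Zainab, Ifeoma) there are 4 shares of (2/3)/4 = 1/6 each.
Living: Abiodun, Uzoma, and Zainab — each takes 1/6.
Deceased: Ifeoma. That 1/6 share is carried to generation 3.
At generation 3 (Chukwudi, Gbenga, Ronke) there are 3 shares of (1/6)/3 = 1/18 each.
Living: Chukwudi, Gbenga, and Ronke — each takes 1/18.

Abiodun 1/6; Chukwudi 1/18; Gbenga 1/18; Ronke 1/18; Segun 1/3; Uzoma 1/6; Zainab 1/6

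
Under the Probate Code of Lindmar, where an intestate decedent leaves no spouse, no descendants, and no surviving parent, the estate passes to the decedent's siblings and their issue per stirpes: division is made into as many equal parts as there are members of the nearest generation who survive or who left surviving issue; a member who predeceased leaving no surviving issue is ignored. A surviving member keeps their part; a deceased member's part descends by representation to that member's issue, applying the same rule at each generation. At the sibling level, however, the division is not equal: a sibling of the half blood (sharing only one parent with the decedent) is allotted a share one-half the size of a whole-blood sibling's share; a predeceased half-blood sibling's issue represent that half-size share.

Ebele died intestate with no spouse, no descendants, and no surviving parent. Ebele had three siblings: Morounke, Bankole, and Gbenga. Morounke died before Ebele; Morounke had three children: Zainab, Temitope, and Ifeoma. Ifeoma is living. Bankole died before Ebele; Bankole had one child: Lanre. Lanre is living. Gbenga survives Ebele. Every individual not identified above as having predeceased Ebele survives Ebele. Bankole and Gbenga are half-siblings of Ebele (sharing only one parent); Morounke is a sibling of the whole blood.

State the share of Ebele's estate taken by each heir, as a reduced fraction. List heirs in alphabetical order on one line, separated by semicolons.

Gbenga 1/4; Ifeoma 1/6; Lanre 1/4; Temitope 1/6; Zainab 1/6

No spouse, descendants, or parent survives, so the estate passes to Ebele's siblings per stirpes.
Half-blood siblings count for one-half the weight of whole-blood siblings at the initial division.
Dividing 1 in proportion to weights (total weight 2): Morounke (weight 1) → 1/2; Bankole (weight 1/2) → 1/4; Gbenga (weight 1/2) → 1/4.
Morounke predeceased; the 1/2 allotted to Morounke's branch passes to Morounke's issue by representation.
The 1/2 is divided into 3 equal shares of 1/6 among Zainab, Temitope, Ifeoma.
Zainab is living and takes 1/6.
Temitope is living and takes 1/6.
Ifeoma is living and takes 1/6.
Bankole predeceased; the 1/4 allotted to Bankole's branch passes to Bankole's issue by representation.
Lanre is the sole taker at this level and receives the full 1/4.
Gbenga is living and takes 1/4.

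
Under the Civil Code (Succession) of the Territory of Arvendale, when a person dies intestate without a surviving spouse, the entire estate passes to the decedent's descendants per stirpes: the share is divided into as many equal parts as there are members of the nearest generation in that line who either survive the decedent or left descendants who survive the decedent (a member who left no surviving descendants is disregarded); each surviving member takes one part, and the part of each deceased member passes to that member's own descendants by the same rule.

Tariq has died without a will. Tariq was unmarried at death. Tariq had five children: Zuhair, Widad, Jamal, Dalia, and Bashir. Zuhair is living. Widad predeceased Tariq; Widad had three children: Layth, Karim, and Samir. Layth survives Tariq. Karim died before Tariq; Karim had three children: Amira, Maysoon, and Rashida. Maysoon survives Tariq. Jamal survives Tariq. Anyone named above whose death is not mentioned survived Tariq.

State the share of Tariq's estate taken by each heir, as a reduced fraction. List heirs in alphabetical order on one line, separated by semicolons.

There is no surviving spouse, so the entire estate passes to Tariq's descendants per stirpes.
The estate is divided into 5 equal shares of 1/5 among Zuhair, Widad, Jamal, Dalia, Bashir.
Zuhair is living and takes 1/5.
Widad predeceased; the 1/5 allotted to Widad's branch passes to Widad's issue by representation.
The 1/5 is divided into 3 equal shares of 1/15 among Layth, Karim, Samir.
Layth is living and takes 1/15.
Karim predeceased; the 1/15 allotted to Karim's branch passes to Karim's issue by representation.
The 1/15 is divided into 3 equal shares of 1/45 among Amira, Maysoon, Rashida.
Amira is living and takes 1/45.
Maysoon is living and takes 1/45.
Rashida is living and takes 1/45.
Samir is living and takes 1/15.
Jamal is living and takes 1/5.
Dalia is living and takes 1/5.
Bashir is living and takes 1/5.

Amira 1/45; Bashir 1/5; Dalia 1/5; Jamal 1/5; Layth 1/15; Maysoon 1/45; Rashida 1/45; Samir 1/15; Zuhair 1/5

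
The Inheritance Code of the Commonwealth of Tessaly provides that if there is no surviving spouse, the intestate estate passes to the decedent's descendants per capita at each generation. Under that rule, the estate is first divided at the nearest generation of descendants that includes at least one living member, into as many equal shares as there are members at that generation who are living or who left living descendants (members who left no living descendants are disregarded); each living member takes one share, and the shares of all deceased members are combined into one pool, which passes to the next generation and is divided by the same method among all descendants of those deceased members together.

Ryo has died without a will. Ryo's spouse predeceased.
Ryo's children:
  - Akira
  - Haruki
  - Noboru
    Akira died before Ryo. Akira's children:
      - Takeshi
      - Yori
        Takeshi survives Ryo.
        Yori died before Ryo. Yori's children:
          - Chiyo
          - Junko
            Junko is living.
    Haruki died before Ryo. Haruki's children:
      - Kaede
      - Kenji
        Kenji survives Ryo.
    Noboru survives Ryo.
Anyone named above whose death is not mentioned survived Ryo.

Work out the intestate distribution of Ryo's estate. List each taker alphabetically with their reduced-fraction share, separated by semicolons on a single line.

There is no surviving spouse, so the entire estate passes to Ryo's descendants per capita at each generation.
At generation 1 (Akira, Haruki, Noboru) there are 3 shares of (1)/3 = 1/3 each.
Living: Noboru — each takes 1/3.
Deceased: Akira and Haruki. Their combined 2/3 is pooled and carried to generation 2.
At generation 2 (Takeshi, Yori, Kaede, Kenji) there are 4 shares of (2/3)/4 = 1/6 each.
Living: Takeshi, Kaede, and Kenji — each takes 1/6.
Deceased: Yori. That 1/6 share is carried to generation 3.
At generation 3 (Chiyo, Junko) there are 2 shares of (1/6)/2 = 1/12 each.
Living: Chiyo and Junko — each takes 1/12.

Chiyo 1/12; Junko 1/12; Kaede 1/6; Kenji 1/6; Noboru 1/3; Takeshi 1/6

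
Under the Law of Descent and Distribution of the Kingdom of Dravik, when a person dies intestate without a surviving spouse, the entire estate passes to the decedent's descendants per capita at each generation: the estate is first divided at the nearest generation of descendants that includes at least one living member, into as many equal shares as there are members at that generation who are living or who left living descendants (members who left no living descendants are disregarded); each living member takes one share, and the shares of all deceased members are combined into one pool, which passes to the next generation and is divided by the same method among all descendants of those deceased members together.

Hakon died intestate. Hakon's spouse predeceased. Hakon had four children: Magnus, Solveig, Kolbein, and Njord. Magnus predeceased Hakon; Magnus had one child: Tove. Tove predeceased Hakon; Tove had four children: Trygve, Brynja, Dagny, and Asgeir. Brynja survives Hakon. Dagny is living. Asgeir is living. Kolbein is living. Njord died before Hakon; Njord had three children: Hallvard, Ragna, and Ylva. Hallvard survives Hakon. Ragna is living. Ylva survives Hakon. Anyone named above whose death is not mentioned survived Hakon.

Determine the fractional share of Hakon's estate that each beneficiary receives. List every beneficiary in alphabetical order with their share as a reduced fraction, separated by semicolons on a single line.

There is no surviving spouse, so the entire estate passes to Hakon's descendants per capita at each generation.
At generation 1 (Magnus, Solveig, Kolbein, Njord) there are 4 shares of (1)/4 = 1/4 each.
Living: Solveig and Kolbein — each takes 1/4.
Deceased: Magnus and Njord. Their combined 1/2 is pooled and carried to generation 2.
At generation 2 (Tove, Hallvard, Ragna, Ylva) there are 4 shares of (1/2)/4 = 1/8 each.
Living: Hallvard, Ragna, and Ylva — each takes 1/8.
Deceased: Tove. That 1/8 share is carried to generation 3.
At generation 3 (Trygve, Brynja, Dagny, Asgeir) there are 4 shares of (1/8)/4 = 1/32 each.
Living: Trygve, Brynja, Dagny, and Asgeir — each takes 1/32.

Asgeir 1/32; Brynja 1/32; Dagny 1/32; Hallvard 1/8; Kolbein 1/4; Ragna 1/8; Solveig 1/4; Trygve 1/32; Ylva 1/8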